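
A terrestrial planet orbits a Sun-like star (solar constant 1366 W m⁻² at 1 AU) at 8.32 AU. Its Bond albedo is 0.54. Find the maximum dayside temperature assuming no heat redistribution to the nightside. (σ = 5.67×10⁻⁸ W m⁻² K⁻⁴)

Flux at 8.32 AU: S = 1366/8.32² = 19.7 W m⁻².
With no redistribution each surface element balances locally: S(1−A) = σT⁴.
T = [19.7 × 0.46 / 5.67×10⁻⁸]^(1/4) = (1.60×10⁸)^(1/4) = 112 K.

T_ss ≈ 112 K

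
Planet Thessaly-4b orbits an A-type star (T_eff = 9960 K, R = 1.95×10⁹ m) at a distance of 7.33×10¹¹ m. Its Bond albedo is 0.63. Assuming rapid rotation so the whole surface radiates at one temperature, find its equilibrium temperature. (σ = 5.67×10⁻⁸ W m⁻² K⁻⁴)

L = 4πR_⋆²σT_⋆⁴ = 4π(1.95×10⁹)² × 5.67×10⁻⁸ × (9960)⁴ = 2.67×10²⁸ W.
S = L/(4πd²) = 3950 W m⁻².
Energy balance: absorbed = emitted ⇒ πR²·S(1−A) = 4πR²·σT_eq⁴, so T_eq⁴ = S(1−A)/(4σ).
T_eq = [3950 × 0.37 / (4 × 5.67×10⁻⁸)]^(1/4) = (6.44×10⁹)^(1/4) = 283 K.

T_eq ≈ 283 K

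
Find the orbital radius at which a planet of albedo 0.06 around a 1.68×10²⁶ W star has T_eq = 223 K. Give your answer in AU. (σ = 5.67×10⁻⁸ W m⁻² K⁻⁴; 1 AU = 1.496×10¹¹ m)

From T_eq⁴ = L(1−A)/(16πσd²): d = √[L(1−A)/(16πσT_eq⁴)].
d = √[1.68×10²⁶ × 0.94 / (16π × 5.67×10⁻⁸ × (223)⁴)] = 1.50×10¹¹ m = 1.00 AU.

d ≈ 1.00 AU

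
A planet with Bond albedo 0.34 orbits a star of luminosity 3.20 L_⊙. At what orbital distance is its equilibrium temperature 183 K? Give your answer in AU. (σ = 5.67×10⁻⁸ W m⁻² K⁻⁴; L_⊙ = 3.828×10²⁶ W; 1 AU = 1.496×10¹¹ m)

d ≈ 3.36 AU

L = 3.20 × 3.828×10²⁶ = 1.22×10²⁷ W.
From T_eq⁴ = L(1−A)/(16πσd²): d = √[L(1−A)/(16πσT_eq⁴)].
d = √[1.22×10²⁷ × 0.66 / (16π × 5.67×10⁻⁸ × (183)⁴)] = 5.03×10¹¹ m = 3.36 AU.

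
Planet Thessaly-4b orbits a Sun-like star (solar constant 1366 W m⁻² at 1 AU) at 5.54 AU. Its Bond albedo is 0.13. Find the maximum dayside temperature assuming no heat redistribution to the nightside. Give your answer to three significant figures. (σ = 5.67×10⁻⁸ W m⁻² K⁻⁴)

T_ss ≈ 162 K

Flux at 5.54 AU: S = 1366/5.54² = 44.5 W m⁻².
With no redistribution each surface element balances locally: S(1−A) = σT⁴.
T = [44.5 × 0.87 / 5.67×10⁻⁸]^(1/4) = (6.83×10⁸)^(1/4) = 162 K.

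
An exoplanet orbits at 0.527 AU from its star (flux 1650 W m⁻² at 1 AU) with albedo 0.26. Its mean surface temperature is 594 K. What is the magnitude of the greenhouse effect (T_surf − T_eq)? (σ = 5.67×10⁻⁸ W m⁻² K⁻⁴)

S = 1650/0.527² = 5941 W m⁻².
T_eq = [S(1−A)/(4σ)]^(1/4) = [5941×0.74/(4×5.67×10⁻⁸)]^(1/4) = 373.1 K.
ΔT = T_surf − T_eq = 594 − 373.1.

ΔT ≈ 220.9 K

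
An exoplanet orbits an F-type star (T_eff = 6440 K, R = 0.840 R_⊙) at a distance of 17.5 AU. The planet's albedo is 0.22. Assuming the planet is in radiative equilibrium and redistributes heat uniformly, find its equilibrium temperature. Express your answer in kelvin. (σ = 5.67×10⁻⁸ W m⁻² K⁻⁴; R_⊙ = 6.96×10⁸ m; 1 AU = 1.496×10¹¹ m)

T_eq ≈ 64.0 K

R_⋆ = 0.840 × 6.96×10⁸ = 5.85×10⁸ m.
d = 17.5 AU = 2.62×10¹² m.
L = 4πR_⋆²σT_⋆⁴ = 4π(5.85×10⁸)² × 5.67×10⁻⁸ × (6440)⁴ = 4.19×10²⁶ W.
S = L/(4πd²) = 4.86 W m⁻².
Energy balance: absorbed = emitted ⇒ πR²·S(1−A) = 4πR²·σT_eq⁴, so T_eq⁴ = S(1−A)/(4σ).
T_eq = [4.86 × 0.78 / (4 × 5.67×10⁻⁸)]^(1/4) = (1.67×10⁷)^(1/4) = 64.0 K.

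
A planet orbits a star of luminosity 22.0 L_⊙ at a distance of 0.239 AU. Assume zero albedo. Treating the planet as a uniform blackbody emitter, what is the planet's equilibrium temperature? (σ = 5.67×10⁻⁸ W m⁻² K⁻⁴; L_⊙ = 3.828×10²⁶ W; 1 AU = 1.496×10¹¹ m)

d = 0.239 AU = 3.58×10¹⁰ m.
L = 22.0 × 3.828×10²⁶ = 8.42×10²⁷ W.
Flux: S = L/(4πd²) = 8.42×10²⁷/(4π×(3.58×10¹⁰)²) = 5.24×10⁵ W m⁻².
Energy balance: absorbed = emitted ⇒ πR²·S(1−A) = 4πR²·σT_eq⁴, so T_eq⁴ = S(1−A)/(4σ).
T_eq = [5.24×10⁵ × 1.00 / (4 × 5.67×10⁻⁸)]^(1/4) = (2.31×10¹²)^(1/4) = 1230 K.

T_eq ≈ 1230 K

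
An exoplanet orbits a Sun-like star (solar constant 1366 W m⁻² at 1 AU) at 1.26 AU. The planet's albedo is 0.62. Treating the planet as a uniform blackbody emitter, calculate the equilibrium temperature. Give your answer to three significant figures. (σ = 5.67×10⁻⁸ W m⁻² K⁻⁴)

T_eq ≈ 195 K

Flux at 1.26 AU: S = 1366/1.26² = 860 W m⁻².
Energy balance: absorbed = emitted ⇒ πR²·S(1−A) = 4πR²·σT_eq⁴, so T_eq⁴ = S(1−A)/(4σ).
T_eq = [860 × 0.38 / (4 × 5.67×10⁻⁸)]^(1/4) = (1.44×10⁹)^(1/4) = 195 K.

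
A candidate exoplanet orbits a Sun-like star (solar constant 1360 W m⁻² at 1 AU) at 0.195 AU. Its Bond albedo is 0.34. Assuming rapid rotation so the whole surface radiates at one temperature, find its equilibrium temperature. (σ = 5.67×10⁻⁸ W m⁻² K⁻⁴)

Flux at 0.195 AU: S = 1360/0.195² = 3.58×10⁴ W m⁻².
Energy balance: absorbed = emitted ⇒ πR²·S(1−A) = 4πR²·σT_eq⁴, so T_eq⁴ = S(1−A)/(4σ).
T_eq = [3.58×10⁴ × 0.66 / (4 × 5.67×10⁻⁸)]^(1/4) = (1.04×10¹¹)^(1/4) = 568 K.

T_eq ≈ 568 K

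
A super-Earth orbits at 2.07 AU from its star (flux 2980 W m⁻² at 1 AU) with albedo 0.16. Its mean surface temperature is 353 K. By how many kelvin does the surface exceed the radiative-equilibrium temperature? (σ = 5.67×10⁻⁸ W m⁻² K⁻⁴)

ΔT ≈ 127.7 K

S = 2980/2.07² = 695.5 W m⁻².
T_eq = [S(1−A)/(4σ)]^(1/4) = [695.5×0.84/(4×5.67×10⁻⁸)]^(1/4) = 225.3 K.
ΔT = T_surf − T_eq = 353 − 225.3.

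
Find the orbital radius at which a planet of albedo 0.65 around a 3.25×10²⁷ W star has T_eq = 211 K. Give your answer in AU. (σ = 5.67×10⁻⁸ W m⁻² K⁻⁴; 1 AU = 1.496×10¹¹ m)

From T_eq⁴ = L(1−A)/(16πσd²): d = √[L(1−A)/(16πσT_eq⁴)].
d = √[3.25×10²⁷ × 0.35 / (16π × 5.67×10⁻⁸ × (211)⁴)] = 4.49×10¹¹ m = 3.00 AU.

d ≈ 3.00 AU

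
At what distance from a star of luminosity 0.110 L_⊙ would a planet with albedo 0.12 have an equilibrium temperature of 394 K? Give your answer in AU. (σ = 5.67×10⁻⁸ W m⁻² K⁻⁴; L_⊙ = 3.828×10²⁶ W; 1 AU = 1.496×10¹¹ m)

L = 0.110 × 3.828×10²⁶ = 4.21×10²⁵ W.
From T_eq⁴ = L(1−A)/(16πσd²): d = √[L(1−A)/(16πσT_eq⁴)].
d = √[4.21×10²⁵ × 0.88 / (16π × 5.67×10⁻⁸ × (394)⁴)] = 2.32×10¹⁰ m = 0.155 AU.

d ≈ 0.155 AU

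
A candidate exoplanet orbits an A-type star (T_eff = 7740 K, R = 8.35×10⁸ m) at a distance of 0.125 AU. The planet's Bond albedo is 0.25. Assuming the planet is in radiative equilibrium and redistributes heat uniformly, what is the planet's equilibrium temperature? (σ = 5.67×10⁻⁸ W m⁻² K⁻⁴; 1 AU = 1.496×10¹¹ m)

T_eq ≈ 1080 K

d = 0.125 AU = 1.87×10¹⁰ m.
L = 4πR_⋆²σT_⋆⁴ = 4π(8.35×10⁸)² × 5.67×10⁻⁸ × (7740)⁴ = 1.78×10²⁷ W.
S = L/(4πd²) = 4.06×10⁵ W m⁻².
Energy balance: absorbed = emitted ⇒ πR²·S(1−A) = 4πR²·σT_eq⁴, so T_eq⁴ = S(1−A)/(4σ).
T_eq = [4.06×10⁵ × 0.75 / (4 × 5.67×10⁻⁸)]^(1/4) = (1.34×10¹²)^(1/4) = 1080 K.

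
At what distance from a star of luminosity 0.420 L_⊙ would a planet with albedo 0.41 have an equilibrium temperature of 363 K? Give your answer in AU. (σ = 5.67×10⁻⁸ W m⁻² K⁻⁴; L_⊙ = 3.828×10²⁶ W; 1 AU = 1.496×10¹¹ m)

L = 0.420 × 3.828×10²⁶ = 1.61×10²⁶ W.
From T_eq⁴ = L(1−A)/(16πσd²): d = √[L(1−A)/(16πσT_eq⁴)].
d = √[1.61×10²⁶ × 0.59 / (16π × 5.67×10⁻⁸ × (363)⁴)] = 4.38×10¹⁰ m = 0.293 AU.

d ≈ 0.293 AU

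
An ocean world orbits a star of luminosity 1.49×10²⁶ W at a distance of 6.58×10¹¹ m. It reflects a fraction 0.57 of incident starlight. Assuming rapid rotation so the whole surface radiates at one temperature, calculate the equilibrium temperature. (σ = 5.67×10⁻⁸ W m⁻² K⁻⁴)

T_eq ≈ 84.9 K

Flux: S = L/(4πd²) = 1.49×10²⁶/(4π×(6.58×10¹¹)²) = 27.4 W m⁻².
Energy balance: absorbed = emitted ⇒ πR²·S(1−A) = 4πR²·σT_eq⁴, so T_eq⁴ = S(1−A)/(4σ).
T_eq = [27.4 × 0.43 / (4 × 5.67×10⁻⁸)]^(1/4) = (5.19×10⁷)^(1/4) = 84.9 K.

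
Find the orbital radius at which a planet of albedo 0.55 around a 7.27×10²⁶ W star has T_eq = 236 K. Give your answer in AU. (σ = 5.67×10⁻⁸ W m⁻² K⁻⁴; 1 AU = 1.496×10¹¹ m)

From T_eq⁴ = L(1−A)/(16πσd²): d = √[L(1−A)/(16πσT_eq⁴)].
d = √[7.27×10²⁶ × 0.45 / (16π × 5.67×10⁻⁸ × (236)⁴)] = 1.92×10¹¹ m = 1.29 AU.

d ≈ 1.29 AU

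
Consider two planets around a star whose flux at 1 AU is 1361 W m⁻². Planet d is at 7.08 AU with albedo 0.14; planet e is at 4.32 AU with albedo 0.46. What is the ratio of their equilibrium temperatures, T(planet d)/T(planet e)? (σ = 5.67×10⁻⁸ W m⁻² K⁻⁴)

T₁/T₂ ≈ 0.878

T_eq = [S₀(1−A)/(4σd²)]^(1/4), so T ∝ (1−A)^(1/4) / √d.
T₁ = [1361×0.86/(4×5.67×10⁻⁸×7.08²)]^(1/4) = 100.73 K.
T₂ = [1361×0.54/(4×5.67×10⁻⁸×4.32²)]^(1/4) = 114.79 K.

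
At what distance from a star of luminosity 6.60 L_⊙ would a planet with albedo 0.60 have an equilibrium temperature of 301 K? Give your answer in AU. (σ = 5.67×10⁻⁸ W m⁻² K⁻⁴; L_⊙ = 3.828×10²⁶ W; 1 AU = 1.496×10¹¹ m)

d ≈ 1.39 AU

L = 6.60 × 3.828×10²⁶ = 2.53×10²⁷ W.
From T_eq⁴ = L(1−A)/(16πσd²): d = √[L(1−A)/(16πσT_eq⁴)].
d = √[2.53×10²⁷ × 0.40 / (16π × 5.67×10⁻⁸ × (301)⁴)] = 2.08×10¹¹ m = 1.39 AU.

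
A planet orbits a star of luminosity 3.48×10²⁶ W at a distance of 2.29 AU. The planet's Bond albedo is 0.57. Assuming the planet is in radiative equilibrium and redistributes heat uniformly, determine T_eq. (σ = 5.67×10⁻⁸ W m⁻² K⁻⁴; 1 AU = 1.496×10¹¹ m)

T_eq ≈ 145 K

d = 2.29 AU = 3.43×10¹¹ m.
Flux: S = L/(4πd²) = 3.48×10²⁶/(4π×(3.43×10¹¹)²) = 236 W m⁻².
Energy balance: absorbed = emitted ⇒ πR²·S(1−A) = 4πR²·σT_eq⁴, so T_eq⁴ = S(1−A)/(4σ).
T_eq = [236 × 0.43 / (4 × 5.67×10⁻⁸)]^(1/4) = (4.47×10⁸)^(1/4) = 145 K.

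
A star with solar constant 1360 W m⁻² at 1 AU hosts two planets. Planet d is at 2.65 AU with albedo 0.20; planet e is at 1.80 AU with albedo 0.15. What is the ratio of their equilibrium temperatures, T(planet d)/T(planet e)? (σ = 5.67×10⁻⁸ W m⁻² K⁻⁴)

T_eq = [S₀(1−A)/(4σd²)]^(1/4), so T ∝ (1−A)^(1/4) / √d.
T₁ = [1360×0.80/(4×5.67×10⁻⁸×2.65²)]^(1/4) = 161.67 K.
T₂ = [1360×0.85/(4×5.67×10⁻⁸×1.80²)]^(1/4) = 199.16 K.

T₁/T₂ ≈ 0.812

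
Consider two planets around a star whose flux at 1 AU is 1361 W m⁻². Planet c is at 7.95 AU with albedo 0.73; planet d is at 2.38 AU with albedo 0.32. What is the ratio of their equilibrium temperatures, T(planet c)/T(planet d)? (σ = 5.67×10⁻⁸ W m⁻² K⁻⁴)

T₁/T₂ ≈ 0.434

T_eq = [S₀(1−A)/(4σd²)]^(1/4), so T ∝ (1−A)^(1/4) / √d.
T₁ = [1361×0.27/(4×5.67×10⁻⁸×7.95²)]^(1/4) = 71.16 K.
T₂ = [1361×0.68/(4×5.67×10⁻⁸×2.38²)]^(1/4) = 163.83 K.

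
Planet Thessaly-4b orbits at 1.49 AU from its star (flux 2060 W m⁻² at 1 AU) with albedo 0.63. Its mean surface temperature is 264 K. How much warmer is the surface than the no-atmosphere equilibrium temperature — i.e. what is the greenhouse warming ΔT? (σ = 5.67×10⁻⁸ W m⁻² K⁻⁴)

S = 2060/1.49² = 927.9 W m⁻².
T_eq = [S(1−A)/(4σ)]^(1/4) = [927.9×0.37/(4×5.67×10⁻⁸)]^(1/4) = 197.2 K.
ΔT = T_surf − T_eq = 264 − 197.2.

ΔT ≈ 66.8 K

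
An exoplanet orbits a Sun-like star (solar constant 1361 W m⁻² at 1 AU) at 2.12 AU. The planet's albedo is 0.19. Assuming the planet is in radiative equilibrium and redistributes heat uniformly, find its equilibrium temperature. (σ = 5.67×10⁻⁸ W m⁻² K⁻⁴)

Flux at 2.12 AU: S = 1361/2.12² = 303 W m⁻².
Energy balance: absorbed = emitted ⇒ πR²·S(1−A) = 4πR²·σT_eq⁴, so T_eq⁴ = S(1−A)/(4σ).
T_eq = [303 × 0.81 / (4 × 5.67×10⁻⁸)]^(1/4) = (1.08×10⁹)^(1/4) = 181 K.

T_eq ≈ 181 K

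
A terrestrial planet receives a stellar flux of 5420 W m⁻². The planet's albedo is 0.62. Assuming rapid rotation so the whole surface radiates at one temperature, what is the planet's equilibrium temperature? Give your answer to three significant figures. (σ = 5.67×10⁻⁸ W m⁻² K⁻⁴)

T_eq ≈ 309 K

Energy balance: absorbed = emitted ⇒ πR²·S(1−A) = 4πR²·σT_eq⁴, so T_eq⁴ = S(1−A)/(4σ).
T_eq = [5420 × 0.38 / (4 × 5.67×10⁻⁸)]^(1/4) = (9.08×10⁹)^(1/4) = 309 K.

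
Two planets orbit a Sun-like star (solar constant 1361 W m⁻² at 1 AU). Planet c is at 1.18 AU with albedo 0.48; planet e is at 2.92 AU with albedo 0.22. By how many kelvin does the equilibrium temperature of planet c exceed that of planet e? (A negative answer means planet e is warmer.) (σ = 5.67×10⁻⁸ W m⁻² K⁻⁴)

T_eq = [S₀(1−A)/(4σd²)]^(1/4), so T ∝ (1−A)^(1/4) / √d.
T₁ = [1361×0.52/(4×5.67×10⁻⁸×1.18²)]^(1/4) = 217.58 K.
T₂ = [1361×0.78/(4×5.67×10⁻⁸×2.92²)]^(1/4) = 153.07 K.

ΔT ≈ 64.5 K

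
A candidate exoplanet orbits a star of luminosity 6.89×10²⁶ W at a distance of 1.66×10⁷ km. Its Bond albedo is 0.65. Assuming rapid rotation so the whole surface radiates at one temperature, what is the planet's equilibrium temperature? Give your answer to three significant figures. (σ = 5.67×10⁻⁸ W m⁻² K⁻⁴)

d = 1.66×10⁷ km = 1.66×10¹⁰ m.
Flux: S = L/(4πd²) = 6.89×10²⁶/(4π×(1.66×10¹⁰)²) = 1.99×10⁵ W m⁻².
Energy balance: absorbed = emitted ⇒ πR²·S(1−A) = 4πR²·σT_eq⁴, so T_eq⁴ = S(1−A)/(4σ).
T_eq = [1.99×10⁵ × 0.35 / (4 × 5.67×10⁻⁸)]^(1/4) = (3.07×10¹¹)^(1/4) = 744 K.

T_eq ≈ 744 K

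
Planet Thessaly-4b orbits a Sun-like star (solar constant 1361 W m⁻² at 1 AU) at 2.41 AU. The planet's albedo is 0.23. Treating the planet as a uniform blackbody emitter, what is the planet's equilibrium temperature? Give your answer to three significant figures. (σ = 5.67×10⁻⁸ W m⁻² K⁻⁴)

Flux at 2.41 AU: S = 1361/2.41² = 234 W m⁻².
Energy balance: absorbed = emitted ⇒ πR²·S(1−A) = 4πR²·σT_eq⁴, so T_eq⁴ = S(1−A)/(4σ).
T_eq = [234 × 0.77 / (4 × 5.67×10⁻⁸)]^(1/4) = (7.96×10⁸)^(1/4) = 168 K.

T_eq ≈ 168 K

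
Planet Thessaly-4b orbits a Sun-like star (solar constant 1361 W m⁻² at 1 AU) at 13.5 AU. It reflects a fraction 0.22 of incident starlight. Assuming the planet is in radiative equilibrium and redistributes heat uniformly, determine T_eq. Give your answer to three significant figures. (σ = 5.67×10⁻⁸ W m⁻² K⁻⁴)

T_eq ≈ 71.2 K

Flux at 13.5 AU: S = 1361/13.5² = 7.47 W m⁻².
Energy balance: absorbed = emitted ⇒ πR²·S(1−A) = 4πR²·σT_eq⁴, so T_eq⁴ = S(1−A)/(4σ).
T_eq = [7.47 × 0.78 / (4 × 5.67×10⁻⁸)]^(1/4) = (2.57×10⁷)^(1/4) = 71.2 K.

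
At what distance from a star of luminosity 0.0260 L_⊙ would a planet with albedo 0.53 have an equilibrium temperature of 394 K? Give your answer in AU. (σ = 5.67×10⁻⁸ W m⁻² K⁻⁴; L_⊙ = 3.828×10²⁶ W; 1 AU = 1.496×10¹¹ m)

L = 0.0260 × 3.828×10²⁶ = 9.95×10²⁴ W.
From T_eq⁴ = L(1−A)/(16πσd²): d = √[L(1−A)/(16πσT_eq⁴)].
d = √[9.95×10²⁴ × 0.47 / (16π × 5.67×10⁻⁸ × (394)⁴)] = 8.25×10⁹ m = 0.0552 AU.

d ≈ 0.0552 AU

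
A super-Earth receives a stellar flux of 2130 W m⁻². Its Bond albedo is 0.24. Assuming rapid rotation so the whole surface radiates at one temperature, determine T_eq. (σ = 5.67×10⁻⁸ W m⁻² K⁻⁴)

T_eq ≈ 291 K

Energy balance: absorbed = emitted ⇒ πR²·S(1−A) = 4πR²·σT_eq⁴, so T_eq⁴ = S(1−A)/(4σ).
T_eq = [2130 × 0.76 / (4 × 5.67×10⁻⁸)]^(1/4) = (7.14×10⁹)^(1/4) = 291 K.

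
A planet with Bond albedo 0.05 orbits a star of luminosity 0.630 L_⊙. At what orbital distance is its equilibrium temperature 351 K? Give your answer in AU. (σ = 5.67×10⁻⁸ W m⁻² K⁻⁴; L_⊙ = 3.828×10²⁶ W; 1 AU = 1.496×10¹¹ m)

L = 0.630 × 3.828×10²⁶ = 2.41×10²⁶ W.
From T_eq⁴ = L(1−A)/(16πσd²): d = √[L(1−A)/(16πσT_eq⁴)].
d = √[2.41×10²⁶ × 0.95 / (16π × 5.67×10⁻⁸ × (351)⁴)] = 7.28×10¹⁰ m = 0.486 AU.

d ≈ 0.486 AU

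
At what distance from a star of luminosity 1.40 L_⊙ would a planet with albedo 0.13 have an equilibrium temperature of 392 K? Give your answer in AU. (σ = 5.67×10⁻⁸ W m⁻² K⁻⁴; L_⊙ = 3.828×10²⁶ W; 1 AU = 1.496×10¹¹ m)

L = 1.40 × 3.828×10²⁶ = 5.36×10²⁶ W.
From T_eq⁴ = L(1−A)/(16πσd²): d = √[L(1−A)/(16πσT_eq⁴)].
d = √[5.36×10²⁶ × 0.87 / (16π × 5.67×10⁻⁸ × (392)⁴)] = 8.32×10¹⁰ m = 0.556 AU.

d ≈ 0.556 AU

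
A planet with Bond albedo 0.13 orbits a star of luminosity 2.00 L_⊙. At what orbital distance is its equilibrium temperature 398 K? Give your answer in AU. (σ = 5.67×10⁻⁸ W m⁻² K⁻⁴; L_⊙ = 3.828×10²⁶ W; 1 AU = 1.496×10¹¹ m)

L = 2.00 × 3.828×10²⁶ = 7.66×10²⁶ W.
From T_eq⁴ = L(1−A)/(16πσd²): d = √[L(1−A)/(16πσT_eq⁴)].
d = √[7.66×10²⁶ × 0.87 / (16π × 5.67×10⁻⁸ × (398)⁴)] = 9.65×10¹⁰ m = 0.645 AU.

d ≈ 0.645 AU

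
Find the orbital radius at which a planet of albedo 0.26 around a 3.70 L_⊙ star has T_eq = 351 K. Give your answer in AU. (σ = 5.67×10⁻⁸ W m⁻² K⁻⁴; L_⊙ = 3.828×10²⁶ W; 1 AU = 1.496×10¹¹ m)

d ≈ 1.04 AU

L = 3.70 × 3.828×10²⁶ = 1.42×10²⁷ W.
From T_eq⁴ = L(1−A)/(16πσd²): d = √[L(1−A)/(16πσT_eq⁴)].
d = √[1.42×10²⁷ × 0.74 / (16π × 5.67×10⁻⁸ × (351)⁴)] = 1.56×10¹¹ m = 1.04 AU.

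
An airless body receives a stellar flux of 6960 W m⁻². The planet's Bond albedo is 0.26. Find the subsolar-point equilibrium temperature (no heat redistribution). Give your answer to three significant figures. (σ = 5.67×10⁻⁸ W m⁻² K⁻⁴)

At the subsolar point the surface absorbs S(1−A) and emits σT⁴ per unit area — no factor of 4, since only the local patch is in balance.
T = [6960 × 0.74 / 5.67×10⁻⁸]^(1/4) = (9.08×10¹⁰)^(1/4) = 549 K.

T_ss ≈ 549 K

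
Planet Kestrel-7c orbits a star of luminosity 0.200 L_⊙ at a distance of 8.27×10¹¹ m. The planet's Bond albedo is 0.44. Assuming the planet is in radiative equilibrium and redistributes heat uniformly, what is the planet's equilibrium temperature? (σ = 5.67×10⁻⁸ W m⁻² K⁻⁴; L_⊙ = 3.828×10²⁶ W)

L = 0.200 × 3.828×10²⁶ = 7.66×10²⁵ W.
Flux: S = L/(4πd²) = 7.66×10²⁵/(4π×(8.27×10¹¹)²) = 8.91 W m⁻².
Energy balance: absorbed = emitted ⇒ πR²·S(1−A) = 4πR²·σT_eq⁴, so T_eq⁴ = S(1−A)/(4σ).
T_eq = [8.91 × 0.56 / (4 × 5.67×10⁻⁸)]^(1/4) = (2.20×10⁷)^(1/4) = 68.5 K.

T_eq ≈ 68.5 K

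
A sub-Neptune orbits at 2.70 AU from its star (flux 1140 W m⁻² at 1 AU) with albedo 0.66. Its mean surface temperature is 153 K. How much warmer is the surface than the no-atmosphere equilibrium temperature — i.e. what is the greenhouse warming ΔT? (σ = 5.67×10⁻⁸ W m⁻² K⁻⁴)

S = 1140/2.70² = 156.4 W m⁻².
T_eq = [S(1−A)/(4σ)]^(1/4) = [156.4×0.34/(4×5.67×10⁻⁸)]^(1/4) = 123.7 K.
ΔT = T_surf − T_eq = 153 − 123.7.

ΔT ≈ 29.3 K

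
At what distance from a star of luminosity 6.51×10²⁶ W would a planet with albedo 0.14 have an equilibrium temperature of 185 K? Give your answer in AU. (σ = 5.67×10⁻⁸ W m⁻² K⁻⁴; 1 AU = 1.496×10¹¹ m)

d ≈ 2.74 AU

From T_eq⁴ = L(1−A)/(16πσd²): d = √[L(1−A)/(16πσT_eq⁴)].
d = √[6.51×10²⁶ × 0.86 / (16π × 5.67×10⁻⁸ × (185)⁴)] = 4.10×10¹¹ m = 2.74 AU.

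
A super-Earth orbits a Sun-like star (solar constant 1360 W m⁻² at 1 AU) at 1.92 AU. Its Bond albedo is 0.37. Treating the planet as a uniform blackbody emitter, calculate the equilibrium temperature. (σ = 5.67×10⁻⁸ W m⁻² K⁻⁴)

Flux at 1.92 AU: S = 1360/1.92² = 369 W m⁻².
Energy balance: absorbed = emitted ⇒ πR²·S(1−A) = 4πR²·σT_eq⁴, so T_eq⁴ = S(1−A)/(4σ).
T_eq = [369 × 0.63 / (4 × 5.67×10⁻⁸)]^(1/4) = (1.02×10⁹)^(1/4) = 179 K.

T_eq ≈ 179 K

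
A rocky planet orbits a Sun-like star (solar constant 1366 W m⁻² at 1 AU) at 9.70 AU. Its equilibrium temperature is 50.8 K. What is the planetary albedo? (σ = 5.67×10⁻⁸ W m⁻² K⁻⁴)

Flux at 9.70 AU: S = 1366/9.70² = 14.5 W m⁻².
From T_eq⁴ = S(1−A)/(4σ): 1−A = 4σT_eq⁴/S.
1−A = 4 × 5.67×10⁻⁸ × (50.8)⁴ / 14.5 = 0.104.

A ≈ 0.90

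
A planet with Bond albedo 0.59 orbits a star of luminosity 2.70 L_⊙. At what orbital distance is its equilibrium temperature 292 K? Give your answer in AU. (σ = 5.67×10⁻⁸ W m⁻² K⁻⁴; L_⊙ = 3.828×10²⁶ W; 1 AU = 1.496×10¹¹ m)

L = 2.70 × 3.828×10²⁶ = 1.03×10²⁷ W.
From T_eq⁴ = L(1−A)/(16πσd²): d = √[L(1−A)/(16πσT_eq⁴)].
d = √[1.03×10²⁷ × 0.41 / (16π × 5.67×10⁻⁸ × (292)⁴)] = 1.43×10¹¹ m = 0.956 AU.

d ≈ 0.956 AU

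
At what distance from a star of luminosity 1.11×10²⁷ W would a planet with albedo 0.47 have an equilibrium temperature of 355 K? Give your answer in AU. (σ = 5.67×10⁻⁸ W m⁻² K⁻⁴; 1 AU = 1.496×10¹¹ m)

d ≈ 0.762 AU

From T_eq⁴ = L(1−A)/(16πσd²): d = √[L(1−A)/(16πσT_eq⁴)].
d = √[1.11×10²⁷ × 0.53 / (16π × 5.67×10⁻⁸ × (355)⁴)] = 1.14×10¹¹ m = 0.762 AU.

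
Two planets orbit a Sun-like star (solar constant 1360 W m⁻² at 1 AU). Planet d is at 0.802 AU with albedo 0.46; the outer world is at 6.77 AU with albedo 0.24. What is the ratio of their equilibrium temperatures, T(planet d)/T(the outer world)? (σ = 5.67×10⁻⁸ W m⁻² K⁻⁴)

T_eq = [S₀(1−A)/(4σd²)]^(1/4), so T ∝ (1−A)^(1/4) / √d.
T₁ = [1360×0.54/(4×5.67×10⁻⁸×0.802²)]^(1/4) = 266.37 K.
T₂ = [1360×0.76/(4×5.67×10⁻⁸×6.77²)]^(1/4) = 99.86 K.

T₁/T₂ ≈ 2.667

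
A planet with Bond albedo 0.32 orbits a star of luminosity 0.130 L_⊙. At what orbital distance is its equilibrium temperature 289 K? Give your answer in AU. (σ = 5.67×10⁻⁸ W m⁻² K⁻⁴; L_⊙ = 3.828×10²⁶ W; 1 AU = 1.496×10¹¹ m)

L = 0.130 × 3.828×10²⁶ = 4.98×10²⁵ W.
From T_eq⁴ = L(1−A)/(16πσd²): d = √[L(1−A)/(16πσT_eq⁴)].
d = √[4.98×10²⁵ × 0.68 / (16π × 5.67×10⁻⁸ × (289)⁴)] = 4.13×10¹⁰ m = 0.276 AU.

d ≈ 0.276 AU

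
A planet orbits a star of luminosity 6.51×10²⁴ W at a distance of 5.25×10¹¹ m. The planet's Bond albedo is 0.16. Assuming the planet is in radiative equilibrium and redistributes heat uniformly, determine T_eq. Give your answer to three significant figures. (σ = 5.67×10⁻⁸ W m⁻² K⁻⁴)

Flux: S = L/(4πd²) = 6.51×10²⁴/(4π×(5.25×10¹¹)²) = 1.88 W m⁻².
Energy balance: absorbed = emitted ⇒ πR²·S(1−A) = 4πR²·σT_eq⁴, so T_eq⁴ = S(1−A)/(4σ).
T_eq = [1.88 × 0.84 / (4 × 5.67×10⁻⁸)]^(1/4) = (6.96×10⁶)^(1/4) = 51.4 K.

T_eq ≈ 51.4 K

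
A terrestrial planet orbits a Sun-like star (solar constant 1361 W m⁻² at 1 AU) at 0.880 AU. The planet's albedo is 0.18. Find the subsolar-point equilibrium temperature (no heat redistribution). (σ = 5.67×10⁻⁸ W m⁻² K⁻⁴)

Flux at 0.880 AU: S = 1361/0.880² = 1760 W m⁻².
At the subsolar point the surface absorbs S(1−A) and emits σT⁴ per unit area — no factor of 4, since only the local patch is in balance.
T = [1760 × 0.82 / 5.67×10⁻⁸]^(1/4) = (2.54×10¹⁰)^(1/4) = 399 K.

T_ss ≈ 399 K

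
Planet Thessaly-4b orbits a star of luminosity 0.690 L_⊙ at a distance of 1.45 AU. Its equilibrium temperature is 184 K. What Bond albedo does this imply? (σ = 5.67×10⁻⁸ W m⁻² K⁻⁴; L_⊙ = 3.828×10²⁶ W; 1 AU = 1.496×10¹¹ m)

A ≈ 0.42

d = 1.45 AU = 2.17×10¹¹ m.
L = 0.690 × 3.828×10²⁶ = 2.64×10²⁶ W.
Flux: S = L/(4πd²) = 2.64×10²⁶/(4π×(2.17×10¹¹)²) = 447 W m⁻².
From T_eq⁴ = S(1−A)/(4σ): 1−A = 4σT_eq⁴/S.
1−A = 4 × 5.67×10⁻⁸ × (184)⁴ / 447 = 0.582.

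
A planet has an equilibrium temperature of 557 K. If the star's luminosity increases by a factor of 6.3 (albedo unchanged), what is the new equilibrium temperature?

T_eq ∝ L^(1/4) · d^(−1/2).
T′ = 557 × 6.3^(1/4) = 882 K.

T_eq ≈ 882 K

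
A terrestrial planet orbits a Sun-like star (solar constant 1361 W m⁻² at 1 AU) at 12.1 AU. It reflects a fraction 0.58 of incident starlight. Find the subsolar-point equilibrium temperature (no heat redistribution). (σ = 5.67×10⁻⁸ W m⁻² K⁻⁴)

Flux at 12.1 AU: S = 1361/12.1² = 9.30 W m⁻².
At the subsolar point the surface absorbs S(1−A) and emits σT⁴ per unit area — no factor of 4, since only the local patch is in balance.
T = [9.30 × 0.42 / 5.67×10⁻⁸]^(1/4) = (6.89×10⁷)^(1/4) = 91.1 K.

T_ss ≈ 91.1 K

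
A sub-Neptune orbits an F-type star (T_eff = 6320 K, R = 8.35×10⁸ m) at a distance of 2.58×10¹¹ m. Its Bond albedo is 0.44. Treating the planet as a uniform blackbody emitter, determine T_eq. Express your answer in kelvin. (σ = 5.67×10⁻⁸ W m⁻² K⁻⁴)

L = 4πR_⋆²σT_⋆⁴ = 4π(8.35×10⁸)² × 5.67×10⁻⁸ × (6320)⁴ = 7.93×10²⁶ W.
S = L/(4πd²) = 948 W m⁻².
Energy balance: absorbed = emitted ⇒ πR²·S(1−A) = 4πR²·σT_eq⁴, so T_eq⁴ = S(1−A)/(4σ).
T_eq = [948 × 0.56 / (4 × 5.67×10⁻⁸)]^(1/4) = (2.34×10⁹)^(1/4) = 220 K.

T_eq ≈ 220 K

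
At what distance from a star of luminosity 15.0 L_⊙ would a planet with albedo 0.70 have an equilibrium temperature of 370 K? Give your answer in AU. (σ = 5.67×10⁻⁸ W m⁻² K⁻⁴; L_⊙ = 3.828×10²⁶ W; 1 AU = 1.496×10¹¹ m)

L = 15.0 × 3.828×10²⁶ = 5.74×10²⁷ W.
From T_eq⁴ = L(1−A)/(16πσd²): d = √[L(1−A)/(16πσT_eq⁴)].
d = √[5.74×10²⁷ × 0.30 / (16π × 5.67×10⁻⁸ × (370)⁴)] = 1.80×10¹¹ m = 1.20 AU.

d ≈ 1.20 AU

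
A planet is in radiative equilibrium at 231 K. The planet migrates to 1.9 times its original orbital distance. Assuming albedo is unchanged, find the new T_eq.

T_eq ∝ L^(1/4) · d^(−1/2).
T′ = 231 / 1.9^(1/2) = 168 K.

T_eq ≈ 168 K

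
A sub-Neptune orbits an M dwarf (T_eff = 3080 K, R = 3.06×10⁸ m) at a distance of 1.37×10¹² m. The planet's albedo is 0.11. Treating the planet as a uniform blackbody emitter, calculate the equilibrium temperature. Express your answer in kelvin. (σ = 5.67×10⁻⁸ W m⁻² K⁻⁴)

L = 4πR_⋆²σT_⋆⁴ = 4π(3.06×10⁸)² × 5.67×10⁻⁸ × (3080)⁴ = 6.00×10²⁴ W.
S = L/(4πd²) = 0.255 W m⁻².
Energy balance: absorbed = emitted ⇒ πR²·S(1−A) = 4πR²·σT_eq⁴, so T_eq⁴ = S(1−A)/(4σ).
T_eq = [0.255 × 0.89 / (4 × 5.67×10⁻⁸)]^(1/4) = (9.99×10⁵)^(1/4) = 31.6 K.

T_eq ≈ 31.6 K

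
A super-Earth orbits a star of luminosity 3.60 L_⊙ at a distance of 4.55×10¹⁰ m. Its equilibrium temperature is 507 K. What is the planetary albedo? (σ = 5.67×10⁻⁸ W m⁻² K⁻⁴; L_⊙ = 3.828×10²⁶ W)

L = 3.60 × 3.828×10²⁶ = 1.38×10²⁷ W.
Flux: S = L/(4πd²) = 1.38×10²⁷/(4π×(4.55×10¹⁰)²) = 5.30×10⁴ W m⁻².
From T_eq⁴ = S(1−A)/(4σ): 1−A = 4σT_eq⁴/S.
1−A = 4 × 5.67×10⁻⁸ × (507)⁴ / 5.30×10⁴ = 0.283.

A ≈ 0.72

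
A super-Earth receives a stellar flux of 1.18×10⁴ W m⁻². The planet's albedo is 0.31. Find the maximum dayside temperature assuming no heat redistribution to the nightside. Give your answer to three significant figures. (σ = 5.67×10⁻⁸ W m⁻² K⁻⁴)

With no redistribution each surface element balances locally: S(1−A) = σT⁴.
T = [1.18×10⁴ × 0.69 / 5.67×10⁻⁸]^(1/4) = (1.44×10¹¹)^(1/4) = 616 K.

T_ss ≈ 616 K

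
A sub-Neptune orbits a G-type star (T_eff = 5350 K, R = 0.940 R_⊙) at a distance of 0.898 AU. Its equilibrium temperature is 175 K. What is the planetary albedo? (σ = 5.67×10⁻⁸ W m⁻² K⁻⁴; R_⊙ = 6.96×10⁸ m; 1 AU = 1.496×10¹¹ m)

A ≈ 0.81

R_⋆ = 0.940 × 6.96×10⁸ = 6.54×10⁸ m.
d = 0.898 AU = 1.34×10¹¹ m.
L = 4πR_⋆²σT_⋆⁴ = 4π(6.54×10⁸)² × 5.67×10⁻⁸ × (5350)⁴ = 2.50×10²⁶ W.
S = L/(4πd²) = 1100 W m⁻².
From T_eq⁴ = S(1−A)/(4σ): 1−A = 4σT_eq⁴/S.
1−A = 4 × 5.67×10⁻⁸ × (175)⁴ / 1100 = 0.193.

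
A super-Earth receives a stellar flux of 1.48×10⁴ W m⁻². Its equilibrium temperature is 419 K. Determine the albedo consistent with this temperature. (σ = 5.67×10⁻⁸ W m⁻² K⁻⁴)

From T_eq⁴ = S(1−A)/(4σ): 1−A = 4σT_eq⁴/S.
1−A = 4 × 5.67×10⁻⁸ × (419)⁴ / 1.48×10⁴ = 0.472.

A ≈ 0.53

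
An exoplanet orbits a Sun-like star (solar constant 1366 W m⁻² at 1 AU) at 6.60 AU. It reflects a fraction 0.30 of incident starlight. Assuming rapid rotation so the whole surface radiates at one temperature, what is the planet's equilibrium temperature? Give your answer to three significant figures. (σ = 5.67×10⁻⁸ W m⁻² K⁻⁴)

Flux at 6.60 AU: S = 1366/6.60² = 31.4 W m⁻².
Energy balance: absorbed = emitted ⇒ πR²·S(1−A) = 4πR²·σT_eq⁴, so T_eq⁴ = S(1−A)/(4σ).
T_eq = [31.4 × 0.70 / (4 × 5.67×10⁻⁸)]^(1/4) = (9.68×10⁷)^(1/4) = 99.2 K.

T_eq ≈ 99.2 K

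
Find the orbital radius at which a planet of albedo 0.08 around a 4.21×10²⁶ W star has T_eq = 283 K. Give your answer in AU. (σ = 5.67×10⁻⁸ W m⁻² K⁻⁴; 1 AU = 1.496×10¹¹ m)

d ≈ 0.973 AU

From T_eq⁴ = L(1−A)/(16πσd²): d = √[L(1−A)/(16πσT_eq⁴)].
d = √[4.21×10²⁶ × 0.92 / (16π × 5.67×10⁻⁸ × (283)⁴)] = 1.46×10¹¹ m = 0.973 AU.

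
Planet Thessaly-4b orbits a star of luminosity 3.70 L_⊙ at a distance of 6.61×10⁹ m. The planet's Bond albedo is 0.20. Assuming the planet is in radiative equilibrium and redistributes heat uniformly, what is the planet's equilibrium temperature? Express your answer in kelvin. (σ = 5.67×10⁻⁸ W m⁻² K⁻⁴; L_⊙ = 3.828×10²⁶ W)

T_eq ≈ 1740 K

L = 3.70 × 3.828×10²⁶ = 1.42×10²⁷ W.
Flux: S = L/(4πd²) = 1.42×10²⁷/(4π×(6.61×10⁹)²) = 2.58×10⁶ W m⁻².
Energy balance: absorbed = emitted ⇒ πR²·S(1−A) = 4πR²·σT_eq⁴, so T_eq⁴ = S(1−A)/(4σ).
T_eq = [2.58×10⁶ × 0.80 / (4 × 5.67×10⁻⁸)]^(1/4) = (9.10×10¹²)^(1/4) = 1740 K.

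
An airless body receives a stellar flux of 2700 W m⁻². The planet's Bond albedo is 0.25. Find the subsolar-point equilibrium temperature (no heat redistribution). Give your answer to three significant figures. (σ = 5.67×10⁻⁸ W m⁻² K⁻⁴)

T_ss ≈ 435 K

At the subsolar point the surface absorbs S(1−A) and emits σT⁴ per unit area — no factor of 4, since only the local patch is in balance.
T = [2700 × 0.75 / 5.67×10⁻⁸]^(1/4) = (3.57×10¹⁰)^(1/4) = 435 K.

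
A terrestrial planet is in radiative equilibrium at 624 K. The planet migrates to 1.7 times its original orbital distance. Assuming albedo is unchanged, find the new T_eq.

T_eq ≈ 479 K

T_eq ∝ L^(1/4) · d^(−1/2).
T′ = 624 / 1.7^(1/2) = 479 K.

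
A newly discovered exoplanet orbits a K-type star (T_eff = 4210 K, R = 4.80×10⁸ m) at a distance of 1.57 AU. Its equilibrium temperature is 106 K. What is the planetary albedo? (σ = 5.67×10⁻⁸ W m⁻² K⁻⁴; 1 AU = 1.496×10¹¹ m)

d = 1.57 AU = 2.35×10¹¹ m.
L = 4πR_⋆²σT_⋆⁴ = 4π(4.80×10⁸)² × 5.67×10⁻⁸ × (4210)⁴ = 5.16×10²⁵ W.
S = L/(4πd²) = 74.4 W m⁻².
From T_eq⁴ = S(1−A)/(4σ): 1−A = 4σT_eq⁴/S.
1−A = 4 × 5.67×10⁻⁸ × (106)⁴ / 74.4 = 0.385.

A ≈ 0.62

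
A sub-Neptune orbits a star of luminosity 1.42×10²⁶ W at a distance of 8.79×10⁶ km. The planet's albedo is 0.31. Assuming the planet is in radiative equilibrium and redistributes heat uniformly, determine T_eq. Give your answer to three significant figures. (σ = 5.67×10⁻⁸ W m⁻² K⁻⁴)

d = 8.79×10⁶ km = 8.79×10⁹ m.
Flux: S = L/(4πd²) = 1.42×10²⁶/(4π×(8.79×10⁹)²) = 1.46×10⁵ W m⁻².
Energy balance: absorbed = emitted ⇒ πR²·S(1−A) = 4πR²·σT_eq⁴, so T_eq⁴ = S(1−A)/(4σ).
T_eq = [1.46×10⁵ × 0.69 / (4 × 5.67×10⁻⁸)]^(1/4) = (4.45×10¹¹)^(1/4) = 817 K.

T_eq ≈ 817 K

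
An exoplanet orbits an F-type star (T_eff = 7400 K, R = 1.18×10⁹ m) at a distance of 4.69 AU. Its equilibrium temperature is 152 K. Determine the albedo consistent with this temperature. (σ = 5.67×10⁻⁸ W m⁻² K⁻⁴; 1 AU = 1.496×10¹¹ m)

A ≈ 0.75

d = 4.69 AU = 7.02×10¹¹ m.
L = 4πR_⋆²σT_⋆⁴ = 4π(1.18×10⁹)² × 5.67×10⁻⁸ × (7400)⁴ = 2.97×10²⁷ W.
S = L/(4πd²) = 481 W m⁻².
From T_eq⁴ = S(1−A)/(4σ): 1−A = 4σT_eq⁴/S.
1−A = 4 × 5.67×10⁻⁸ × (152)⁴ / 481 = 0.252.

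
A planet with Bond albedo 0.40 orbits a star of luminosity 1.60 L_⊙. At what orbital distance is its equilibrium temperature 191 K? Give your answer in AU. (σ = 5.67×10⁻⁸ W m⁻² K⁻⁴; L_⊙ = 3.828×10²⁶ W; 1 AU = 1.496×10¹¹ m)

d ≈ 2.08 AU

L = 1.60 × 3.828×10²⁶ = 6.12×10²⁶ W.
From T_eq⁴ = L(1−A)/(16πσd²): d = √[L(1−A)/(16πσT_eq⁴)].
d = √[6.12×10²⁶ × 0.60 / (16π × 5.67×10⁻⁸ × (191)⁴)] = 3.11×10¹¹ m = 2.08 AU.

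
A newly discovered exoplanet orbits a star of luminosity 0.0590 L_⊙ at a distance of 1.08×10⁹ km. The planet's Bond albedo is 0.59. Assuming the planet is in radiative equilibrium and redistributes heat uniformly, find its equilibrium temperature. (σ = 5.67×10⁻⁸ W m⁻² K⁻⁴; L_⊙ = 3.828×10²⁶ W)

d = 1.08×10⁹ km = 1.08×10¹² m.
L = 0.0590 × 3.828×10²⁶ = 2.26×10²⁵ W.
Flux: S = L/(4πd²) = 2.26×10²⁵/(4π×(1.08×10¹²)²) = 1.54 W m⁻².
Energy balance: absorbed = emitted ⇒ πR²·S(1−A) = 4πR²·σT_eq⁴, so T_eq⁴ = S(1−A)/(4σ).
T_eq = [1.54 × 0.41 / (4 × 5.67×10⁻⁸)]^(1/4) = (2.79×10⁶)^(1/4) = 40.9 K.

T_eq ≈ 40.9 K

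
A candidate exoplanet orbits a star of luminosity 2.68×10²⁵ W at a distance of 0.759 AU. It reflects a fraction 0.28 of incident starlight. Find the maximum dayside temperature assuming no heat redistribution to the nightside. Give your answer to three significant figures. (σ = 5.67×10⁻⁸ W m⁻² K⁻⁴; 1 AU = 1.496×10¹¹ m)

T_ss ≈ 214 K

d = 0.759 AU = 1.14×10¹¹ m.
Flux: S = L/(4πd²) = 2.68×10²⁵/(4π×(1.14×10¹¹)²) = 165 W m⁻².
With no redistribution each surface element balances locally: S(1−A) = σT⁴.
T = [165 × 0.72 / 5.67×10⁻⁸]^(1/4) = (2.10×10⁹)^(1/4) = 214 K.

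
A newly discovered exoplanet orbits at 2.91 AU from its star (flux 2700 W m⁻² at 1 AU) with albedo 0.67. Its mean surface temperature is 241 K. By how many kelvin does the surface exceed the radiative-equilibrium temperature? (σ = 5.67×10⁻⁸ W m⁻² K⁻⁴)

S = 2700/2.91² = 318.8 W m⁻².
T_eq = [S(1−A)/(4σ)]^(1/4) = [318.8×0.33/(4×5.67×10⁻⁸)]^(1/4) = 146.8 K.
ΔT = T_surf − T_eq = 241 − 146.8.

ΔT ≈ 94.2 K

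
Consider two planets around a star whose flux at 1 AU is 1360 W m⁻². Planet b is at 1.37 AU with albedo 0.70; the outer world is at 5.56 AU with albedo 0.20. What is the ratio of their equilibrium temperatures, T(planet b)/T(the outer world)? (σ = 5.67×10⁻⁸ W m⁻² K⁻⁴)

T₁/T₂ ≈ 1.576

T_eq = [S₀(1−A)/(4σd²)]^(1/4), so T ∝ (1−A)^(1/4) / √d.
T₁ = [1360×0.30/(4×5.67×10⁻⁸×1.37²)]^(1/4) = 175.95 K.
T₂ = [1360×0.80/(4×5.67×10⁻⁸×5.56²)]^(1/4) = 111.61 K.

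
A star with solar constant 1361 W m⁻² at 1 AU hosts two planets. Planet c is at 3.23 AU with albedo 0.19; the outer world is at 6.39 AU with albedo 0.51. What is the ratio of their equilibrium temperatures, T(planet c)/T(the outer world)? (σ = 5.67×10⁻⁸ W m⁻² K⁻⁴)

T₁/T₂ ≈ 1.595

T_eq = [S₀(1−A)/(4σd²)]^(1/4), so T ∝ (1−A)^(1/4) / √d.
T₁ = [1361×0.81/(4×5.67×10⁻⁸×3.23²)]^(1/4) = 146.92 K.
T₂ = [1361×0.49/(4×5.67×10⁻⁸×6.39²)]^(1/4) = 92.12 K.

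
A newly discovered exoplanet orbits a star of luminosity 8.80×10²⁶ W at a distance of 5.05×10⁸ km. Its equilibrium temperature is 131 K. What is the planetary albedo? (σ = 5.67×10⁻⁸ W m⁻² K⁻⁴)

d = 5.05×10⁸ km = 5.05×10¹¹ m.
Flux: S = L/(4πd²) = 8.80×10²⁶/(4π×(5.05×10¹¹)²) = 275 W m⁻².
From T_eq⁴ = S(1−A)/(4σ): 1−A = 4σT_eq⁴/S.
1−A = 4 × 5.67×10⁻⁸ × (131)⁴ / 275 = 0.243.

A ≈ 0.76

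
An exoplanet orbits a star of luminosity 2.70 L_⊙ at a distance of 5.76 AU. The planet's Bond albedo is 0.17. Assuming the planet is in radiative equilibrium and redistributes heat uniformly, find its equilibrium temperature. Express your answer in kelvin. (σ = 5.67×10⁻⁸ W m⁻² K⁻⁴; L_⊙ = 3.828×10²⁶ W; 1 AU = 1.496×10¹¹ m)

d = 5.76 AU = 8.62×10¹¹ m.
L = 2.70 × 3.828×10²⁶ = 1.03×10²⁷ W.
Flux: S = L/(4πd²) = 1.03×10²⁷/(4π×(8.62×10¹¹)²) = 111 W m⁻².
Energy balance: absorbed = emitted ⇒ πR²·S(1−A) = 4πR²·σT_eq⁴, so T_eq⁴ = S(1−A)/(4σ).
T_eq = [111 × 0.83 / (4 × 5.67×10⁻⁸)]^(1/4) = (4.05×10⁸)^(1/4) = 142 K.

T_eq ≈ 142 K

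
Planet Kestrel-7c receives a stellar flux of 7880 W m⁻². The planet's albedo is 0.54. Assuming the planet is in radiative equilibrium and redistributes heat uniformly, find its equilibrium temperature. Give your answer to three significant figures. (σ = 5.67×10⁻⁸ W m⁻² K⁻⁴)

Energy balance: absorbed = emitted ⇒ πR²·S(1−A) = 4πR²·σT_eq⁴, so T_eq⁴ = S(1−A)/(4σ).
T_eq = [7880 × 0.46 / (4 × 5.67×10⁻⁸)]^(1/4) = (1.60×10¹⁰)^(1/4) = 356 K.

T_eq ≈ 356 K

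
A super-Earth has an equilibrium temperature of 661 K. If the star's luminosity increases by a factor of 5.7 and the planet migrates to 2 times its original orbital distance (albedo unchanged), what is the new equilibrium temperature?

T_eq ∝ L^(1/4) · d^(−1/2).
T′ = 661 × 5.7^(1/4) / 2^(1/2) = 722 K.

T_eq ≈ 722 K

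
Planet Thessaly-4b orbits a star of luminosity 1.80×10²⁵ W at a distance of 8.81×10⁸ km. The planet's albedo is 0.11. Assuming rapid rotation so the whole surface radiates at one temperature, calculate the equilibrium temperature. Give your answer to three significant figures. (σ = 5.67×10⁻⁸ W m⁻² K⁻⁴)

d = 8.81×10⁸ km = 8.81×10¹¹ m.
Flux: S = L/(4πd²) = 1.80×10²⁵/(4π×(8.81×10¹¹)²) = 1.85 W m⁻².
Energy balance: absorbed = emitted ⇒ πR²·S(1−A) = 4πR²·σT_eq⁴, so T_eq⁴ = S(1−A)/(4σ).
T_eq = [1.85 × 0.89 / (4 × 5.67×10⁻⁸)]^(1/4) = (7.24×10⁶)^(1/4) = 51.9 K.

T_eq ≈ 51.9 K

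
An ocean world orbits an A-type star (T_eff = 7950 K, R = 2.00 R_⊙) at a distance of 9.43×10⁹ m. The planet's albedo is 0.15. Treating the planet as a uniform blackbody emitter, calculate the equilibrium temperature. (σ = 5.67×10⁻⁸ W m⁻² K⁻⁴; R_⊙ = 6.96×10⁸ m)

R_⋆ = 2.00 × 6.96×10⁸ = 1.39×10⁹ m.
L = 4πR_⋆²σT_⋆⁴ = 4π(1.39×10⁹)² × 5.67×10⁻⁸ × (7950)⁴ = 5.51×10²⁷ W.
S = L/(4πd²) = 4.94×10⁶ W m⁻².
Energy balance: absorbed = emitted ⇒ πR²·S(1−A) = 4πR²·σT_eq⁴, so T_eq⁴ = S(1−A)/(4σ).
T_eq = [4.94×10⁶ × 0.85 / (4 × 5.67×10⁻⁸)]^(1/4) = (1.85×10¹³)^(1/4) = 2070 K.

T_eq ≈ 2070 K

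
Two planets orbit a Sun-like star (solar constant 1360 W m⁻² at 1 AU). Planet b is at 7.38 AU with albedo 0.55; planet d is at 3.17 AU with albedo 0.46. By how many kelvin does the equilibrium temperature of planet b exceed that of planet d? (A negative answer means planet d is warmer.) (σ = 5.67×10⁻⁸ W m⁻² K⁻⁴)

ΔT ≈ -50.1 K

T_eq = [S₀(1−A)/(4σd²)]^(1/4), so T ∝ (1−A)^(1/4) / √d.
T₁ = [1360×0.45/(4×5.67×10⁻⁸×7.38²)]^(1/4) = 83.90 K.
T₂ = [1360×0.54/(4×5.67×10⁻⁸×3.17²)]^(1/4) = 133.98 K.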